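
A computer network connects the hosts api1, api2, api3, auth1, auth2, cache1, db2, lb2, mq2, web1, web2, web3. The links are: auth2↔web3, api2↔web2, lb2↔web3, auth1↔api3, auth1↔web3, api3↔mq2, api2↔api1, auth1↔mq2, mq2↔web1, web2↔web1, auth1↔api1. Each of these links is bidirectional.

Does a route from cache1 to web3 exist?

No

cache1 has no edges, so nothing is reachable from it.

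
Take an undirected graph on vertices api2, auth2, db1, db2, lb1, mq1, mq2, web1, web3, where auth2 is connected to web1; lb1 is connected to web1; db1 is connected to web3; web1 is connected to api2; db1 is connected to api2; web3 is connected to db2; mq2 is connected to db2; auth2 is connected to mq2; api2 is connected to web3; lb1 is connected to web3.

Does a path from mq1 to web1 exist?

mq1 has no edges, so nothing is reachable from it.

No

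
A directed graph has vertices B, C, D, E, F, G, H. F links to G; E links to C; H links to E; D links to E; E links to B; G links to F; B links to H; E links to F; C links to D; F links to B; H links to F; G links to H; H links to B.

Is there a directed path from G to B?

Explore from G.
Distance 1: reach F, H.
Distance 2: reach B, E.
Found B.

Yes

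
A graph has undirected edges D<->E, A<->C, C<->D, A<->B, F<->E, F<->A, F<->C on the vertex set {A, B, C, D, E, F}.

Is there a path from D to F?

Yes

Explore from D.
Distance 1: reach C, E.
Distance 2: reach A, F.
Found F.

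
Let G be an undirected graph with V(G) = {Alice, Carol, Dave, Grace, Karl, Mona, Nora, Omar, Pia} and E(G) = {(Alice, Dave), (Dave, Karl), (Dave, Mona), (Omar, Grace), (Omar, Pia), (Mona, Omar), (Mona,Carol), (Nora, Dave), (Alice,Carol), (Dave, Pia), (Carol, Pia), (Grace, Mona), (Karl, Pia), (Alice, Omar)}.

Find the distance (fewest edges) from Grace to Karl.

Distance 0: Grace.
Distance 1: Mona, Omar.
Distance 2: Alice, Carol, Dave, Pia.
Distance 3: Karl, Nora — contains Karl.

3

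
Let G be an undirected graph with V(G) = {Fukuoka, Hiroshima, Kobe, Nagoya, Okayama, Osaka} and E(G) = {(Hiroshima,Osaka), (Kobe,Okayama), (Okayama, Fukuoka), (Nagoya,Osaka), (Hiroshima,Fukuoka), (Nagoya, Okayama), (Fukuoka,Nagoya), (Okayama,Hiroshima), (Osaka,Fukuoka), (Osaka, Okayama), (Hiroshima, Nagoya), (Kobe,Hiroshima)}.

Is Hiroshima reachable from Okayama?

Yes

Explore from Okayama.
Distance 1: reach Fukuoka, Hiroshima, Kobe, Nagoya, Osaka.
Found Hiroshima.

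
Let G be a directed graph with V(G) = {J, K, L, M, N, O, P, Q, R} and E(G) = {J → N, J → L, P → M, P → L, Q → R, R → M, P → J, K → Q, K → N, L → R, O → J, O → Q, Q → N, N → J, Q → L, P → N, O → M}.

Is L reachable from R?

Explore from R.
Distance 1: reach M.
The search from R is exhausted; no directed path reaches L.

No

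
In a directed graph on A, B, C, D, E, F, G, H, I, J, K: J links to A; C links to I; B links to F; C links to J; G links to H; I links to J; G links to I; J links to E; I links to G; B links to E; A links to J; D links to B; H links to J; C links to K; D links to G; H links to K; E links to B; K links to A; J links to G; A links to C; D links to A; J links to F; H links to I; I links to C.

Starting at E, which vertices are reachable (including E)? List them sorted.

Start at E.
Its neighbours: B.
Then their neighbours: F.
Nothing further is reachable.

B, E, F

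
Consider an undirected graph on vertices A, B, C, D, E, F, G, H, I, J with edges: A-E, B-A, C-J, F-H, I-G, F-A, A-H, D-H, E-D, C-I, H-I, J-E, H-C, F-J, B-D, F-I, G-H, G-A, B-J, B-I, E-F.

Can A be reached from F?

Yes

Explore from F.
Distance 1: reach A, E, H, I, J.
Found A.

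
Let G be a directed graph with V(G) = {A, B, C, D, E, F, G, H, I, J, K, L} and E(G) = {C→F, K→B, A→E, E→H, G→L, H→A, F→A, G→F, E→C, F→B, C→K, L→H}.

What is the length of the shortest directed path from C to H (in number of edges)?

4

Distance 0: C.
Distance 1: F, K.
Distance 2: A, B.
Distance 3: E.
Distance 4: H — contains H.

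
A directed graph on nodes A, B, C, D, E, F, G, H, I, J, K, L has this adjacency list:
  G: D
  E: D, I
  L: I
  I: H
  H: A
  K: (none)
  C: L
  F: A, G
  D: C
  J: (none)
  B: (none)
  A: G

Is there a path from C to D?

Explore from C.
Distance 1: reach L.
Distance 2: reach I.
Distance 3: reach H.
Distance 4: reach A.
Distance 5: reach G.
Distance 6: reach D.
Found D.

Yes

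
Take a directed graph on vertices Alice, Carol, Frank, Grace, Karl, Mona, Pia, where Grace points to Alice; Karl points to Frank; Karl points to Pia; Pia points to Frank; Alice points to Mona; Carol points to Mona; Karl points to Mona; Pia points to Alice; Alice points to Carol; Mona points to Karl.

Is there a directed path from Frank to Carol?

Frank has no outgoing edges, so nothing is reachable from it.

No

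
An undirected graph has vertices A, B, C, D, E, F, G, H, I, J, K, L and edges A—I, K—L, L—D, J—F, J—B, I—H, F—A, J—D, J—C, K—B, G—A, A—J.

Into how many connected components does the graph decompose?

2

From A: component {A, B, C, D, F, G, H, I, J, K, L}.
From E: component {E}.
That's 2 components.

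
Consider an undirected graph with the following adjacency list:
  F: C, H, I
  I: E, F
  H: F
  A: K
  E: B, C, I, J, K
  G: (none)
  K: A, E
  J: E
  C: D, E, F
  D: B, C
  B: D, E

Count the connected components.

2

From A: component {A, B, C, D, E, F, H, I, J, K}.
From G: component {G}.
That's 2 components.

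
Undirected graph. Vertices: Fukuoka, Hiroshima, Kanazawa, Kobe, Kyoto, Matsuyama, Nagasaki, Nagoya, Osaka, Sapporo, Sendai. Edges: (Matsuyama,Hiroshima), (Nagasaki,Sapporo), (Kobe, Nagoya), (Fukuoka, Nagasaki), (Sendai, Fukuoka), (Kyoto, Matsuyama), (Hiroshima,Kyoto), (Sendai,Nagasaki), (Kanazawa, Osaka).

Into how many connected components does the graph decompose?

4

From Fukuoka: component {Fukuoka, Nagasaki, Sapporo, Sendai}.
From Hiroshima: component {Hiroshima, Kyoto, Matsuyama}.
From Kanazawa: component {Kanazawa, Osaka}.
From Kobe: component {Kobe, Nagoya}.
That's 4 components.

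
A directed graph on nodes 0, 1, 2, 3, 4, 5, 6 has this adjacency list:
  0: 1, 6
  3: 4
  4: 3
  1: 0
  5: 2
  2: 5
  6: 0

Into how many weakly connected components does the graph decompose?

3

From 0: component {0, 1, 6}.
From 2: component {2, 5}.
From 3: component {3, 4}.
That's 3 components.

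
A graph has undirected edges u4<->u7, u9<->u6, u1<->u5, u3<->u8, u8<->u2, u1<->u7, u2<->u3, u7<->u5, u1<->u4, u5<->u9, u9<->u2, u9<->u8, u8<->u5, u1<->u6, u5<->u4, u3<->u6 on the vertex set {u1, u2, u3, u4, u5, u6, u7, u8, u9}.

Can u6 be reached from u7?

Yes

Explore from u7.
Distance 1: reach u1, u4, u5.
Distance 2: reach u6, u8, u9.
Found u6.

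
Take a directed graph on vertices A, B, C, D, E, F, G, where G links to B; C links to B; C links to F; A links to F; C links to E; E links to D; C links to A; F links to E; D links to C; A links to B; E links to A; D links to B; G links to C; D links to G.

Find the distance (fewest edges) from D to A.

Distance 0: D.
Distance 1: B, C, G.
Distance 2: A, E, F — contains A.

2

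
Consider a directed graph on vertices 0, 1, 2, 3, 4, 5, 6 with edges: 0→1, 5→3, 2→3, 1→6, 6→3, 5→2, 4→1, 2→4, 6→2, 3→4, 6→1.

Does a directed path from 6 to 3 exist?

Yes

Explore from 6.
Distance 1: reach 1, 2, 3.
Found 3.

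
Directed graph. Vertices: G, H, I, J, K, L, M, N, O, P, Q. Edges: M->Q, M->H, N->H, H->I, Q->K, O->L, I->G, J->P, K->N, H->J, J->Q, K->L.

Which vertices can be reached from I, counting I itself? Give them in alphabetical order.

G, I

Start at I.
Its neighbours: G.
Nothing further is reachable.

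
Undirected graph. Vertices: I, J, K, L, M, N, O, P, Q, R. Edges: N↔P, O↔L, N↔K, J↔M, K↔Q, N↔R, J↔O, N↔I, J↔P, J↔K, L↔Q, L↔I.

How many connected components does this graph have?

1

From I: component {I, J, K, L, M, N, O, P, Q, R}.
That's 1 component.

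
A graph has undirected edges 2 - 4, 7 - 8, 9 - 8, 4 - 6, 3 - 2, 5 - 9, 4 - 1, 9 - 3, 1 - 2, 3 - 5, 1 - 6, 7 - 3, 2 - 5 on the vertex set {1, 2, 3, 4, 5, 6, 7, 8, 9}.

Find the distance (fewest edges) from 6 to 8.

5

Distance 0: 6.
Distance 1: 1, 4.
Distance 2: 2.
Distance 3: 3, 5.
Distance 4: 7, 9.
Distance 5: 8 — contains 8.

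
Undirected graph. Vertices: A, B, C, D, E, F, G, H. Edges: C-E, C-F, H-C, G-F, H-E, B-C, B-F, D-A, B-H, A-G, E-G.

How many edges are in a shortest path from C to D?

Distance 0: C.
Distance 1: B, E, F, H.
Distance 2: G.
Distance 3: A.
Distance 4: D — contains D.

4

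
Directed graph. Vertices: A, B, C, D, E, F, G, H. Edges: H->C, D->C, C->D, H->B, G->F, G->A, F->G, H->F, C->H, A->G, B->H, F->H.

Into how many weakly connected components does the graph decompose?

From A: component {A, B, C, D, F, G, H}.
From E: component {E}.
That's 2 components.

2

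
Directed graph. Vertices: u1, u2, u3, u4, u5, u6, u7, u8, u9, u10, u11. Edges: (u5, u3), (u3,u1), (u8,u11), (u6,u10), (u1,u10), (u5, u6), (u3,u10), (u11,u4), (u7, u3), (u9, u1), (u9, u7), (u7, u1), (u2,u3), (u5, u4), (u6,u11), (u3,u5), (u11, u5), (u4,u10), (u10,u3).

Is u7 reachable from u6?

Explore from u6.
Distance 1: reach u10, u11.
Distance 2: reach u3, u4, u5.
Distance 3: reach u1.
The search from u6 is exhausted; no directed path reaches u7.

No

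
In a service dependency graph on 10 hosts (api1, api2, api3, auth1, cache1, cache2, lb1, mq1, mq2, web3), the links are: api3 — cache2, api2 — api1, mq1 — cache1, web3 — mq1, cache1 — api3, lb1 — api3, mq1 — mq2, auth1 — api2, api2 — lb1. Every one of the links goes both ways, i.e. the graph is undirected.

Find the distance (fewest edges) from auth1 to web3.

6

Distance 0: auth1.
Distance 1: api2.
Distance 2: api1, lb1.
Distance 3: api3.
Distance 4: cache1, cache2.
Distance 5: mq1.
Distance 6: mq2, web3 — contains web3.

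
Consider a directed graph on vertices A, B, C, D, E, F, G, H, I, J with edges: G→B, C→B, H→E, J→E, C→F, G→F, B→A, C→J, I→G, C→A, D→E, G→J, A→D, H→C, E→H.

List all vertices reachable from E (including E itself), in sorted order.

Start at E.
Its neighbours: H.
Then their neighbours: C.
Then next layer: A, B, F, J.
Then next layer: D.
Nothing further is reachable.

A, B, C, D, E, F, H, J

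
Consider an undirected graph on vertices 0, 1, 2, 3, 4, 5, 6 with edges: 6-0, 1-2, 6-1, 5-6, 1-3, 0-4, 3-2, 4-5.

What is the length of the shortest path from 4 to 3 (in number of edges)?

Distance 0: 4.
Distance 1: 0, 5.
Distance 2: 6.
Distance 3: 1.
Distance 4: 2, 3 — contains 3.

4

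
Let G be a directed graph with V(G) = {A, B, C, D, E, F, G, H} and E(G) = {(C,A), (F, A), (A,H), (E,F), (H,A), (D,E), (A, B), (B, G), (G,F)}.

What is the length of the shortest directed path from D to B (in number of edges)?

4

Distance 0: D.
Distance 1: E.
Distance 2: F.
Distance 3: A.
Distance 4: B, H — contains B.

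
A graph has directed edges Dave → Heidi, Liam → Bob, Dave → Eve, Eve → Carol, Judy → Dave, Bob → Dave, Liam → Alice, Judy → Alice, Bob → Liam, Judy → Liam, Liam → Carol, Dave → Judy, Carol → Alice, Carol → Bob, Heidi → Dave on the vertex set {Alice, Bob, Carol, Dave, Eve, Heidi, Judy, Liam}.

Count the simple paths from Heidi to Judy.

1

Heidi→Dave→Judy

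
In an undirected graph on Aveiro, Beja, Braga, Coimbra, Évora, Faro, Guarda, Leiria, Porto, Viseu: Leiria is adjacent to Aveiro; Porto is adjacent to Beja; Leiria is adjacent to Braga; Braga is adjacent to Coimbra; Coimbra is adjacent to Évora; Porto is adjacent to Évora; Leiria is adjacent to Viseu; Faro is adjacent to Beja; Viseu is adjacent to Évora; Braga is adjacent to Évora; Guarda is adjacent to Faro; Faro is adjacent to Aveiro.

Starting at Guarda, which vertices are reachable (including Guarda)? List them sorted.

Start at Guarda.
Its neighbours: Faro.
Then their neighbours: Aveiro, Beja.
Then next layer: Leiria, Porto.
Then next layer: Braga, Évora, Viseu.
Then next layer: Coimbra.
Every vertex is now reached.

Aveiro, Beja, Braga, Coimbra, Évora, Faro, Guarda, Leiria, Porto, Viseu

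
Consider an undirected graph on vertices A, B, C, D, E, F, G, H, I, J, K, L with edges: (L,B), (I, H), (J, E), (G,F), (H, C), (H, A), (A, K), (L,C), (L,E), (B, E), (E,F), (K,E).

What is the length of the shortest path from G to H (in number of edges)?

5

Distance 0: G.
Distance 1: F.
Distance 2: E.
Distance 3: B, J, K, L.
Distance 4: A, C.
Distance 5: H — contains H.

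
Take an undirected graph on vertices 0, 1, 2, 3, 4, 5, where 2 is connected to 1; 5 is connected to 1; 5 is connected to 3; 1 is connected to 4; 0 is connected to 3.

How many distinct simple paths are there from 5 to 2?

1

5–1–2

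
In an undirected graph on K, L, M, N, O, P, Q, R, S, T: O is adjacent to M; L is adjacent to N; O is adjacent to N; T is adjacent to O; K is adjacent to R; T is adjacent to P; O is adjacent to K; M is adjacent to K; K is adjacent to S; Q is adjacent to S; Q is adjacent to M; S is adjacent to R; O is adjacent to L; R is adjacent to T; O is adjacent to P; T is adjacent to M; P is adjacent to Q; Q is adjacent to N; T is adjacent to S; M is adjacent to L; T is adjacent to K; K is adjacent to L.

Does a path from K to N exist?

Explore from K.
Distance 1: reach L, M, O, R, S, T.
Distance 2: reach N, P, Q.
Found N.

Yes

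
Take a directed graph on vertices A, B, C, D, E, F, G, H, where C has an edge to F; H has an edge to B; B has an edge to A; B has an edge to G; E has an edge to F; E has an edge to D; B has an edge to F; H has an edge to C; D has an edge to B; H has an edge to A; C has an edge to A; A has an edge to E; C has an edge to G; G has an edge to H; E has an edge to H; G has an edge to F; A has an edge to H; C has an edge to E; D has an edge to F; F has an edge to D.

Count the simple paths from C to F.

C→A→E→D→B→F
C→A→E→D→B→G→F
C→A→E→D→F
C→A→E→F
C→A→E→H→B→F
C→A→E→H→B→G→F
C→A→H→B→F
C→A→H→B→G→F
... and 14 more.

22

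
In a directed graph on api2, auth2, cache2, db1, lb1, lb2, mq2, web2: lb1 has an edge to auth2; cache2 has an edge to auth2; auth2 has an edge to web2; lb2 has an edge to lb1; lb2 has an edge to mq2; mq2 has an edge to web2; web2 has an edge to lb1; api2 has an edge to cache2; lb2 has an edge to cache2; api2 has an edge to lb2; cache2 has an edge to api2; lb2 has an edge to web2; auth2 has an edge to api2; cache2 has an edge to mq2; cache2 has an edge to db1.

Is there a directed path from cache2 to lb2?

Explore from cache2.
Distance 1: reach api2, auth2, db1, mq2.
Distance 2: reach lb2, web2.
Found lb2.

Yes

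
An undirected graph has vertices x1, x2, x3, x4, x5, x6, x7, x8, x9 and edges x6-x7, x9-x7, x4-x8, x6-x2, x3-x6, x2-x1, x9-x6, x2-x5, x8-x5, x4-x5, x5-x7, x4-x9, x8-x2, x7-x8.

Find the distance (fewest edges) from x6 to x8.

2

Distance 0: x6.
Distance 1: x2, x3, x7, x9.
Distance 2: x1, x4, x5, x8 — contains x8.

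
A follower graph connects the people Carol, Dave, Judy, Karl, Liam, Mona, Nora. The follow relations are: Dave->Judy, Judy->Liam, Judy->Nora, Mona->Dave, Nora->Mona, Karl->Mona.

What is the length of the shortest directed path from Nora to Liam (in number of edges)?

Distance 0: Nora.
Distance 1: Mona.
Distance 2: Dave.
Distance 3: Judy.
Distance 4: Liam — contains Liam.

4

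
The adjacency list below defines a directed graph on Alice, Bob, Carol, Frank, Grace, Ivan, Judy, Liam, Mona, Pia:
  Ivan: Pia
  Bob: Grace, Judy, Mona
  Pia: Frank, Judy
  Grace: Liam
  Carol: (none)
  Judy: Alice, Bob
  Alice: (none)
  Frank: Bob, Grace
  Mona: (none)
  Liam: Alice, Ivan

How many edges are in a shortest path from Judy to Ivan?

Distance 0: Judy.
Distance 1: Alice, Bob.
Distance 2: Grace, Mona.
Distance 3: Liam.
Distance 4: Ivan — contains Ivan.

4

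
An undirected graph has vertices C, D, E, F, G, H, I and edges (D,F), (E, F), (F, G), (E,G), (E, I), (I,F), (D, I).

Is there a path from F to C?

Explore from F.
Distance 1: reach D, E, G, I.
The search is exhausted without reaching C; it lies in a different component.

No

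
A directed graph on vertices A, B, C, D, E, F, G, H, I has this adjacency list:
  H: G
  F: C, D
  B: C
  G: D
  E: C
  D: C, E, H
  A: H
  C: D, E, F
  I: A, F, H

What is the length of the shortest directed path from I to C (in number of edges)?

2

Distance 0: I.
Distance 1: A, F, H.
Distance 2: C, D, G — contains C.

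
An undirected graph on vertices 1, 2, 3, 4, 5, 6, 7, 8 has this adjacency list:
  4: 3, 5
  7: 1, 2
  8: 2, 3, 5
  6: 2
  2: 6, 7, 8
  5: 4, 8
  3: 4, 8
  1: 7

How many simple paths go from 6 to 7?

6–2–7

1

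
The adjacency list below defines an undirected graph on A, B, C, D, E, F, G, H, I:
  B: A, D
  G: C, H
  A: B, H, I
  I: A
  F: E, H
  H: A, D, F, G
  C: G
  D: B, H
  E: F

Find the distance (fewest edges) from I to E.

4

Distance 0: I.
Distance 1: A.
Distance 2: B, H.
Distance 3: D, F, G.
Distance 4: C, E — contains E.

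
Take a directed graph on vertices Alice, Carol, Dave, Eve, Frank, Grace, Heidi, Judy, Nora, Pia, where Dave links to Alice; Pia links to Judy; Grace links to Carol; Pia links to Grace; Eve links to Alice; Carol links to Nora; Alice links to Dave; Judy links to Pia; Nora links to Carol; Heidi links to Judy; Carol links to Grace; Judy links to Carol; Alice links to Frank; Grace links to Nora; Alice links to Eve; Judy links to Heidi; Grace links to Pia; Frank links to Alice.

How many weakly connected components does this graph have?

From Alice: component {Alice, Dave, Eve, Frank}.
From Carol: component {Carol, Grace, Heidi, Judy, Nora, Pia}.
That's 2 components.

2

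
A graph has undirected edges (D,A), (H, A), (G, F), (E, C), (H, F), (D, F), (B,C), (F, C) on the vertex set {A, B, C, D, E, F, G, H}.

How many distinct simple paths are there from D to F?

D–A–H–F
D–F

2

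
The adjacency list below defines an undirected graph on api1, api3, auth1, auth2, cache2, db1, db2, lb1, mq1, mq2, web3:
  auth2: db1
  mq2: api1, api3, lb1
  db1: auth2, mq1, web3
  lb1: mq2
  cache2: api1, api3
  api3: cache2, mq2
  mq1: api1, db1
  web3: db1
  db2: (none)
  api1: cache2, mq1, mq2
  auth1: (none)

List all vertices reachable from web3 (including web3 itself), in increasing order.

api1, api3, auth2, cache2, db1, lb1, mq1, mq2, web3

Start at web3.
Its neighbours: db1.
Then their neighbours: auth2, mq1.
Then next layer: api1.
Then next layer: cache2, mq2.
Then next layer: api3, lb1.
Nothing further is reachable.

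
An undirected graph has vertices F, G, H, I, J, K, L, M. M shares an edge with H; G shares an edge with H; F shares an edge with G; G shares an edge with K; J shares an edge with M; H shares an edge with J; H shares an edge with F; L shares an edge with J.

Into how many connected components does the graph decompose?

From F: component {F, G, H, J, K, L, M}.
From I: component {I}.
That's 2 components.

2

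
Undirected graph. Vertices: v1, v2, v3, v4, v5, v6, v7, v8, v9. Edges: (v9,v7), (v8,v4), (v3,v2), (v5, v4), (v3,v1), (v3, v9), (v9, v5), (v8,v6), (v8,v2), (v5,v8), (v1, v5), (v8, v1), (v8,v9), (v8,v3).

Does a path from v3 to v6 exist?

Yes

Explore from v3.
Distance 1: reach v1, v2, v8, v9.
Distance 2: reach v4, v5, v6, v7.
Found v6.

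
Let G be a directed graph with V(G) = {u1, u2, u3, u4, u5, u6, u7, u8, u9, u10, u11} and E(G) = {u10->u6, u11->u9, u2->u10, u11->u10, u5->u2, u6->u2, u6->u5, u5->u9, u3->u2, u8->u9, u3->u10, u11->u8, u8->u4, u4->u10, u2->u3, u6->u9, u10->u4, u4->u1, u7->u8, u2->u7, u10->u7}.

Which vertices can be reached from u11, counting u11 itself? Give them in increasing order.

Start at u11.
Its neighbours: u8, u9, u10.
Then their neighbours: u4, u6, u7.
Then next layer: u1, u2, u5.
Then next layer: u3.
Every vertex is now reached.

u1, u2, u3, u4, u5, u6, u7, u8, u9, u10, u11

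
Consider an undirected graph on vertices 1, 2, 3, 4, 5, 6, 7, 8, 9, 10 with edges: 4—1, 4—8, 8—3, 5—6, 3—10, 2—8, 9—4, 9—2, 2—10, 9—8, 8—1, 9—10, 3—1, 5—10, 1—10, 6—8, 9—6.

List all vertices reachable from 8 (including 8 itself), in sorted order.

1, 2, 3, 4, 5, 6, 8, 9, 10

Start at 8.
Its neighbours: 1, 2, 3, 4, 6, 9.
Then their neighbours: 5, 10.
Nothing further is reachable.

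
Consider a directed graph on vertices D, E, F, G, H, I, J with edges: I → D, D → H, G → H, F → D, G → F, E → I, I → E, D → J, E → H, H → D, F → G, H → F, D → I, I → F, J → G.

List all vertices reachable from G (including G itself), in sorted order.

Start at G.
Its neighbours: F, H.
Then their neighbours: D.
Then next layer: I, J.
Then next layer: E.
Every vertex is now reached.

D, E, F, G, H, I, J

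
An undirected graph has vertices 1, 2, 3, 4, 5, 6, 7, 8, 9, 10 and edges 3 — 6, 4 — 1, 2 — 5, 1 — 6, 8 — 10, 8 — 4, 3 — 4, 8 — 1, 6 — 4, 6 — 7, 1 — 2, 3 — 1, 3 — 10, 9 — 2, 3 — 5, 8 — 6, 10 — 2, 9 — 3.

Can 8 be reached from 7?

Explore from 7.
Distance 1: reach 6.
Distance 2: reach 1, 3, 4, 8.
Found 8.

Yes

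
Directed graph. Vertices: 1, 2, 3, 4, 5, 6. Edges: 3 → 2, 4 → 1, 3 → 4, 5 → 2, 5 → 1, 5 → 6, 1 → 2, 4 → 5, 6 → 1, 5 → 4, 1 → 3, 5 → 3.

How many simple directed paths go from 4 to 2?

4→1→2
4→1→3→2
4→5→1→2
4→5→1→3→2
4→5→2
4→5→3→2
4→5→6→1→2
4→5→6→1→3→2

8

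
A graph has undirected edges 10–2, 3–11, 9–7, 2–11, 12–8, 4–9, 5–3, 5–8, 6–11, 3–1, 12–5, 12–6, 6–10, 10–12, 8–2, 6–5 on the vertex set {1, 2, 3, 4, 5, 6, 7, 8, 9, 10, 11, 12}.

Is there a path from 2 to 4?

Explore from 2.
Distance 1: reach 8, 10, 11.
Distance 2: reach 3, 5, 6, 12.
Distance 3: reach 1.
The search is exhausted without reaching 4; it lies in a different component.

No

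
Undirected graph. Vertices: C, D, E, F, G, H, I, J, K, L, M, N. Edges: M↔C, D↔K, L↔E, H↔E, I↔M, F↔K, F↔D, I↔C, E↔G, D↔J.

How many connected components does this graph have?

4

From C: component {C, I, M}.
From D: component {D, F, J, K}.
From E: component {E, G, H, L}.
From N: component {N}.
That's 4 components.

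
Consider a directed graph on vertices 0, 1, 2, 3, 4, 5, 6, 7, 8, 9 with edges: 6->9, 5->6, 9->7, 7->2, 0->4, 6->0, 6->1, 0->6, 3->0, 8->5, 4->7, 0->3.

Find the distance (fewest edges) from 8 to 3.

4

Distance 0: 8.
Distance 1: 5.
Distance 2: 6.
Distance 3: 0, 1, 9.
Distance 4: 3, 4, 7 — contains 3.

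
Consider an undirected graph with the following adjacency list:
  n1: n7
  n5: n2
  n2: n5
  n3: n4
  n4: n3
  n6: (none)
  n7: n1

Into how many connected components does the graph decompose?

From n1: component {n1, n7}.
From n2: component {n2, n5}.
From n3: component {n3, n4}.
From n6: component {n6}.
That's 4 components.

4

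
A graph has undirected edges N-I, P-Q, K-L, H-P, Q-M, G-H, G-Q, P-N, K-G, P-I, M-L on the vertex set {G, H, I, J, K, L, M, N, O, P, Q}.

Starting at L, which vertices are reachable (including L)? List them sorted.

Start at L.
Its neighbours: K, M.
Then their neighbours: G, Q.
Then next layer: H, P.
Then next layer: I, N.
Nothing further is reachable.

G, H, I, K, L, M, N, P, Q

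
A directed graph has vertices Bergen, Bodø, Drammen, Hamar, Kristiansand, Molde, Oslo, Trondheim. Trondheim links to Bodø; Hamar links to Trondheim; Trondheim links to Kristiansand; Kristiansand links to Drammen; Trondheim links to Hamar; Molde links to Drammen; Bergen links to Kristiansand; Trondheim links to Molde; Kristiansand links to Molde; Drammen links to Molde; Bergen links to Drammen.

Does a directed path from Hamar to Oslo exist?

Explore from Hamar.
Distance 1: reach Trondheim.
Distance 2: reach Bodø, Kristiansand, Molde.
Distance 3: reach Drammen.
The search from Hamar is exhausted; no directed path reaches Oslo.

No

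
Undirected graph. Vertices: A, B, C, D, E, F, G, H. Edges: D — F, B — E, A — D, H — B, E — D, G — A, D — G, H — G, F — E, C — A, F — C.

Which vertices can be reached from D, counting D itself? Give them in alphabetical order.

A, B, C, D, E, F, G, H

Start at D.
Its neighbours: A, E, F, G.
Then their neighbours: B, C, H.
Every vertex is now reached.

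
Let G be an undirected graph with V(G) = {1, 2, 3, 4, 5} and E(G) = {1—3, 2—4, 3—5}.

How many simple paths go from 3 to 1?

1

3–1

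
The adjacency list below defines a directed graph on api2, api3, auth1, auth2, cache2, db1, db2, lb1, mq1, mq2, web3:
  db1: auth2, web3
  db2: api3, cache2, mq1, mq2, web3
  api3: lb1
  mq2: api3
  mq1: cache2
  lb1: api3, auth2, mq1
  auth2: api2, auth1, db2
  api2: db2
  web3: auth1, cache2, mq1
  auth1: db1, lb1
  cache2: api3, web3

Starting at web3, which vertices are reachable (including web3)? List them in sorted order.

Start at web3.
Its neighbours: auth1, cache2, mq1.
Then their neighbours: api3, db1, lb1.
Then next layer: auth2.
Then next layer: api2, db2.
Then next layer: mq2.
Every vertex is now reached.

api2, api3, auth1, auth2, cache2, db1, db2, lb1, mq1, mq2, web3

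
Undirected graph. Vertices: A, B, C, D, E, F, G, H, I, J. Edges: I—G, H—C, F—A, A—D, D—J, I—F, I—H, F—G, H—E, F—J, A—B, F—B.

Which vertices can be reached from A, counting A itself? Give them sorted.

A, B, C, D, E, F, G, H, I, J

Start at A.
Its neighbours: B, D, F.
Then their neighbours: G, I, J.
Then next layer: H.
Then next layer: C, E.
Every vertex is now reached.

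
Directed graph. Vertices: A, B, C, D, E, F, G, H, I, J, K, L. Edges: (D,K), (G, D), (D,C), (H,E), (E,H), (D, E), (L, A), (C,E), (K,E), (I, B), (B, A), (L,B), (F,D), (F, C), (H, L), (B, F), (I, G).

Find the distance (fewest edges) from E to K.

Distance 0: E.
Distance 1: H.
Distance 2: L.
Distance 3: A, B.
Distance 4: F.
Distance 5: C, D.
Distance 6: K — contains K.

6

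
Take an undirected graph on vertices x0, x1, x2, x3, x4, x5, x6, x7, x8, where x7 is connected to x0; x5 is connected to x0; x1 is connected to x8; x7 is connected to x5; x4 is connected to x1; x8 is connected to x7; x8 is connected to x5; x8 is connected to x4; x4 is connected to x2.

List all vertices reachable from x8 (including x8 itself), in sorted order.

Start at x8.
Its neighbours: x1, x4, x5, x7.
Then their neighbours: x0, x2.
Nothing further is reachable.

x0, x1, x2, x4, x5, x7, x8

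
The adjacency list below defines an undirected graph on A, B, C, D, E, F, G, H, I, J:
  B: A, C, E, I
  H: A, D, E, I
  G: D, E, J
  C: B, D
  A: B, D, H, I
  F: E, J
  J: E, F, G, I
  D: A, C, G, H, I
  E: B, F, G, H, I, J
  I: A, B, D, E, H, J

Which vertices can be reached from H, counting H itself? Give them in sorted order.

A, B, C, D, E, F, G, H, I, J

Start at H.
Its neighbours: A, D, E, I.
Then their neighbours: B, C, F, G, J.
Every vertex is now reached.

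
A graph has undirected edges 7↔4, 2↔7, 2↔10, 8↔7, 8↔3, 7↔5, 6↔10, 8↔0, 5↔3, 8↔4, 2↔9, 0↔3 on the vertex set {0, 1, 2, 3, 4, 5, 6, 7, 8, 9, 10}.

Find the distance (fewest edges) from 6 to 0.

5

Distance 0: 6.
Distance 1: 10.
Distance 2: 2.
Distance 3: 7, 9.
Distance 4: 4, 5, 8.
Distance 5: 0, 3 — contains 0.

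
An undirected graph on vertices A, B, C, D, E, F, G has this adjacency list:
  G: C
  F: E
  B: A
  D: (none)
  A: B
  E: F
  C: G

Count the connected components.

4

From A: component {A, B}.
From C: component {C, G}.
From D: component {D}.
From E: component {E, F}.
That's 4 components.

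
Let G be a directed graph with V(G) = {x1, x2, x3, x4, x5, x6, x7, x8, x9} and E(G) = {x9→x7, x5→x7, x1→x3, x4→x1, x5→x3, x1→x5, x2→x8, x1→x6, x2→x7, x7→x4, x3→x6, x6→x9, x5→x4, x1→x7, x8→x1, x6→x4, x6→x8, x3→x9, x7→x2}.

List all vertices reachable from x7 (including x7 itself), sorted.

Start at x7.
Its neighbours: x2, x4.
Then their neighbours: x1, x8.
Then next layer: x3, x5, x6.
Then next layer: x9.
Every vertex is now reached.

x1, x2, x3, x4, x5, x6, x7, x8, x9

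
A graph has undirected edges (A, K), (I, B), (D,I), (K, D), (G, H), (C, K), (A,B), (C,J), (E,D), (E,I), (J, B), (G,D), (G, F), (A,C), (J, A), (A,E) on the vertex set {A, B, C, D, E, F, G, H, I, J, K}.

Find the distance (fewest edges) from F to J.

5

Distance 0: F.
Distance 1: G.
Distance 2: D, H.
Distance 3: E, I, K.
Distance 4: A, B, C.
Distance 5: J — contains J.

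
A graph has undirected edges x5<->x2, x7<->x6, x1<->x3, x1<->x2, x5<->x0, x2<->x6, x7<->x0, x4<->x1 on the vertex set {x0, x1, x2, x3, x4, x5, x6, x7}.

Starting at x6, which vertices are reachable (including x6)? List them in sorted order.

Start at x6.
Its neighbours: x2, x7.
Then their neighbours: x0, x1, x5.
Then next layer: x3, x4.
Every vertex is now reached.

x0, x1, x2, x3, x4, x5, x6, x7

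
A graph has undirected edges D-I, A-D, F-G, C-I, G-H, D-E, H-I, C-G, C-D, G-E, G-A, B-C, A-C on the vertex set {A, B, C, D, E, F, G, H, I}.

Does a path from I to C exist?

Explore from I.
Distance 1: reach C, D, H.
Found C.

Yes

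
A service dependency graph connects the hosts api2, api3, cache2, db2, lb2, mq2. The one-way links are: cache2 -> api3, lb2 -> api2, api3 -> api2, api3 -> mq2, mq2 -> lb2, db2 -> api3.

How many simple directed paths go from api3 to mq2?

api3→mq2

1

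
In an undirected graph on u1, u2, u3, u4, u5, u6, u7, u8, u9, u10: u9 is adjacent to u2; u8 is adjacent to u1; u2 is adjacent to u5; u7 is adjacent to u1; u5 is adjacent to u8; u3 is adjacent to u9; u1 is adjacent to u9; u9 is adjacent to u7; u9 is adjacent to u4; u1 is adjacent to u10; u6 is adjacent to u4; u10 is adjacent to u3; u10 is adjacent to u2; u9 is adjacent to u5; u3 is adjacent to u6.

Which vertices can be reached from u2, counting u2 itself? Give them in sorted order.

u1, u2, u3, u4, u5, u6, u7, u8, u9, u10

Start at u2.
Its neighbours: u5, u9, u10.
Then their neighbours: u1, u3, u4, u7, u8.
Then next layer: u6.
Every vertex is now reached.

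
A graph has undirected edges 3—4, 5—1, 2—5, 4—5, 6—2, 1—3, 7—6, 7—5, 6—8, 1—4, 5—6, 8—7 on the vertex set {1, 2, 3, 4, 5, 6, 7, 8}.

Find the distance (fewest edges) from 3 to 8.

4

Distance 0: 3.
Distance 1: 1, 4.
Distance 2: 5.
Distance 3: 2, 6, 7.
Distance 4: 8 — contains 8.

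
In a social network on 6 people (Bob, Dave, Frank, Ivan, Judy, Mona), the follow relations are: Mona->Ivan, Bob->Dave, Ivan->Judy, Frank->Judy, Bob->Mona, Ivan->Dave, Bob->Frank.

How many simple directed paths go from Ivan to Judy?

1

Ivan→Judy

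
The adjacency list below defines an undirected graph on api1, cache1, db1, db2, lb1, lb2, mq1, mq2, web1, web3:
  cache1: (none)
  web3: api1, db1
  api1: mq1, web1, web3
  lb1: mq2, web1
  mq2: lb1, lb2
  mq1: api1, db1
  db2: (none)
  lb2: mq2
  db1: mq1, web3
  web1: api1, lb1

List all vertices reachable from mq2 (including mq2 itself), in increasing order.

api1, db1, lb1, lb2, mq1, mq2, web1, web3

Start at mq2.
Its neighbours: lb1, lb2.
Then their neighbours: web1.
Then next layer: api1.
Then next layer: mq1, web3.
Then next layer: db1.
Nothing further is reachable.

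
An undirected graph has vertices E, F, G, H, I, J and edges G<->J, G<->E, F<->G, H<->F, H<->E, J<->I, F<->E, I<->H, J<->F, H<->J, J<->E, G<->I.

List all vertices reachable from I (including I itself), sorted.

Start at I.
Its neighbours: G, H, J.
Then their neighbours: E, F.
Every vertex is now reached.

E, F, G, H, I, J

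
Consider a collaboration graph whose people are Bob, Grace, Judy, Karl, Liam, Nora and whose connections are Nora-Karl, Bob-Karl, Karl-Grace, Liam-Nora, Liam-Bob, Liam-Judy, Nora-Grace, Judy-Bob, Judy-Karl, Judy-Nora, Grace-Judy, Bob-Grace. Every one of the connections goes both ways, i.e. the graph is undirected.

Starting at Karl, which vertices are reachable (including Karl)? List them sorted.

Start at Karl.
Its neighbours: Bob, Grace, Judy, Nora.
Then their neighbours: Liam.
Every vertex is now reached.

Bob, Grace, Judy, Karl, Liam, Nora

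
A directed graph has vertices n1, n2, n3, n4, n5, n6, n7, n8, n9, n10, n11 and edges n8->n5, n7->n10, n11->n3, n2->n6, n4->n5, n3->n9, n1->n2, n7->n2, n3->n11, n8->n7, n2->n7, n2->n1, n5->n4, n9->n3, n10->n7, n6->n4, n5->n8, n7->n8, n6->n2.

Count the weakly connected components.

From n1: component {n1, n2, n4, n5, n6, n7, n8, n10}.
From n3: component {n3, n9, n11}.
That's 2 components.

2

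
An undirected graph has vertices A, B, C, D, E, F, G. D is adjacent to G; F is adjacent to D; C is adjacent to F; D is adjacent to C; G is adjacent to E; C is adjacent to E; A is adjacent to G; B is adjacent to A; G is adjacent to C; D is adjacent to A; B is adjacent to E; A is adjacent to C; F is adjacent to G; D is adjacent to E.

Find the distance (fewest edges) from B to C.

Distance 0: B.
Distance 1: A, E.
Distance 2: C, D, G — contains C.

2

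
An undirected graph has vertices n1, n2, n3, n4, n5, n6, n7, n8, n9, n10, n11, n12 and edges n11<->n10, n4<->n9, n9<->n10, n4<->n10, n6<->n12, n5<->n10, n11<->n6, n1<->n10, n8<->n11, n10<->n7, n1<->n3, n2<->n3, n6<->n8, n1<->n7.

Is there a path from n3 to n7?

Yes

Explore from n3.
Distance 1: reach n1, n2.
Distance 2: reach n7, n10.
Found n7.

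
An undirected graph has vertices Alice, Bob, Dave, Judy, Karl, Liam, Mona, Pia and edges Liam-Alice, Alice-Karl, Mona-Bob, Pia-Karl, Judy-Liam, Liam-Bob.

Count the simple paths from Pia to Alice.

Pia–Karl–Alice

1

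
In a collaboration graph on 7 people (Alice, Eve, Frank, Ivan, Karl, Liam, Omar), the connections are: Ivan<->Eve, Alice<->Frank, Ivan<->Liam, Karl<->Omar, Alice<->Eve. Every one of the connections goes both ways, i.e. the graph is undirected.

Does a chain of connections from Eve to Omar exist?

No

Explore from Eve.
Distance 1: reach Alice, Ivan.
Distance 2: reach Frank, Liam.
The search is exhausted without reaching Omar; it lies in a different component.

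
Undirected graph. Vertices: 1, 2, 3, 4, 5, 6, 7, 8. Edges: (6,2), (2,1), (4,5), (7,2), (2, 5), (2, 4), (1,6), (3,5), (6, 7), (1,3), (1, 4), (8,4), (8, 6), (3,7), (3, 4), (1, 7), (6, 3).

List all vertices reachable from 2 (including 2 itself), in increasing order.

Start at 2.
Its neighbours: 1, 4, 5, 6, 7.
Then their neighbours: 3, 8.
Every vertex is now reached.

1, 2, 3, 4, 5, 6, 7, 8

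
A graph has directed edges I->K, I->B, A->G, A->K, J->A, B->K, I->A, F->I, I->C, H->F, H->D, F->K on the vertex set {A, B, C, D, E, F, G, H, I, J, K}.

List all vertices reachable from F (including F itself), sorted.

A, B, C, F, G, I, K

Start at F.
Its neighbours: I, K.
Then their neighbours: A, B, C.
Then next layer: G.
Nothing further is reachable.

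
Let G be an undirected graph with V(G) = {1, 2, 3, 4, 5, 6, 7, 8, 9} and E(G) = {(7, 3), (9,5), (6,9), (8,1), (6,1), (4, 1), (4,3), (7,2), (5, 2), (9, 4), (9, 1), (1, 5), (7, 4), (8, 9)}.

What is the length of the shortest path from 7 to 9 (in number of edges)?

2

Distance 0: 7.
Distance 1: 2, 3, 4.
Distance 2: 1, 5, 9 — contains 9.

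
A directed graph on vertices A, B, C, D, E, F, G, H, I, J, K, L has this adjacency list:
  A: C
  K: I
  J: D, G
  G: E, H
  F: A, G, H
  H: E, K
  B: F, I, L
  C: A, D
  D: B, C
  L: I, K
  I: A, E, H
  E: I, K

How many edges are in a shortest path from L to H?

Distance 0: L.
Distance 1: I, K.
Distance 2: A, E, H — contains H.

2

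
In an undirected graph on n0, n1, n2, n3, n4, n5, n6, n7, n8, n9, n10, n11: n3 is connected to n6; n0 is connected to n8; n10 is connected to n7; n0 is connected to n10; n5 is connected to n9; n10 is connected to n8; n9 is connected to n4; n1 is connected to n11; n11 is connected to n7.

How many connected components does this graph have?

4

From n0: component {n0, n1, n7, n8, n10, n11}.
From n2: component {n2}.
From n3: component {n3, n6}.
From n4: component {n4, n5, n9}.
That's 4 components.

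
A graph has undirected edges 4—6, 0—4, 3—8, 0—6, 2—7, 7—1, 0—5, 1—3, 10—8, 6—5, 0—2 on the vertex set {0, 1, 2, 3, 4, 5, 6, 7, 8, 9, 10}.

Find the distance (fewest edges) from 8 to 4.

6

Distance 0: 8.
Distance 1: 3, 10.
Distance 2: 1.
Distance 3: 7.
Distance 4: 2.
Distance 5: 0.
Distance 6: 4, 5, 6 — contains 4.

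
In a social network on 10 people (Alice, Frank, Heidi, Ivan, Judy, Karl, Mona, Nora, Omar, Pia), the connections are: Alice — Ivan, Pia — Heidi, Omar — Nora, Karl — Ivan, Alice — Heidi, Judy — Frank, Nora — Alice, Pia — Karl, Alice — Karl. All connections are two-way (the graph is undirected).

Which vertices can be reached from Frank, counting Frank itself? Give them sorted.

Frank, Judy

Start at Frank.
Its neighbours: Judy.
Nothing further is reachable.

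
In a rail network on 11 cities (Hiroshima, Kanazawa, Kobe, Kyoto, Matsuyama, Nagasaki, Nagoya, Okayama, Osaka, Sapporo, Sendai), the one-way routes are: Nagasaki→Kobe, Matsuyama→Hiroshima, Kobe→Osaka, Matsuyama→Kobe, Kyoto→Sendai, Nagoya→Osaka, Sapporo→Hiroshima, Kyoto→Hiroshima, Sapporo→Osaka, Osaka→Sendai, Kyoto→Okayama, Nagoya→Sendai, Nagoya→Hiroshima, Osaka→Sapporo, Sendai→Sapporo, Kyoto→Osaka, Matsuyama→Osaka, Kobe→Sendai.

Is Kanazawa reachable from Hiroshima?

Hiroshima has no outgoing edges, so nothing is reachable from it.

No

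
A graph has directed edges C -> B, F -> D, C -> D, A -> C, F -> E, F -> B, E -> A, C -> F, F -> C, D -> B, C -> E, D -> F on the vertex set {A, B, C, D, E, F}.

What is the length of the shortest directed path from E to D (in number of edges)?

3

Distance 0: E.
Distance 1: A.
Distance 2: C.
Distance 3: B, D, F — contains D.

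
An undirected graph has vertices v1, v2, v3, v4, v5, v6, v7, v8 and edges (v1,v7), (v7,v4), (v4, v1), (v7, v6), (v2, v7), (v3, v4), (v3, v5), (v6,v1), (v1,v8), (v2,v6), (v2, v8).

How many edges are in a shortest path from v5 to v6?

Distance 0: v5.
Distance 1: v3.
Distance 2: v4.
Distance 3: v1, v7.
Distance 4: v2, v6, v8 — contains v6.

4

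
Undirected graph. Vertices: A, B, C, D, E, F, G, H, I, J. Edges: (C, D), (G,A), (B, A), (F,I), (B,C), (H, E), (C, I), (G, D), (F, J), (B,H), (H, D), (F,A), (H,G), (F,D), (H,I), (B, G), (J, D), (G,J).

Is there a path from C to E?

Yes

Explore from C.
Distance 1: reach B, D, I.
Distance 2: reach A, F, G, H, J.
Distance 3: reach E.
Found E.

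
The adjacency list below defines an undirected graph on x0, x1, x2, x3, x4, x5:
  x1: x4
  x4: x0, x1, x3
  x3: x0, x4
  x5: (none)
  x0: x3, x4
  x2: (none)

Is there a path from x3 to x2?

Explore from x3.
Distance 1: reach x0, x4.
Distance 2: reach x1.
The search is exhausted without reaching x2; it lies in a different component.

No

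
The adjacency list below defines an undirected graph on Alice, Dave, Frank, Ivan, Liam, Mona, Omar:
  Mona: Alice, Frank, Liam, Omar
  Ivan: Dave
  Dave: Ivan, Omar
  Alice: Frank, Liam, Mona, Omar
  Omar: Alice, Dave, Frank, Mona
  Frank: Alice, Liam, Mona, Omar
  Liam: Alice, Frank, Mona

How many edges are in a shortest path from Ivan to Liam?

4

Distance 0: Ivan.
Distance 1: Dave.
Distance 2: Omar.
Distance 3: Alice, Frank, Mona.
Distance 4: Liam — contains Liam.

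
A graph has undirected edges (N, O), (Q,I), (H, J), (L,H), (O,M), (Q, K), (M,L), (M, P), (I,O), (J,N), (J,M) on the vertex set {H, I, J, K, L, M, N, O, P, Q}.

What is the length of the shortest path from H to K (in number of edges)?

6

Distance 0: H.
Distance 1: J, L.
Distance 2: M, N.
Distance 3: O, P.
Distance 4: I.
Distance 5: Q.
Distance 6: K — contains K.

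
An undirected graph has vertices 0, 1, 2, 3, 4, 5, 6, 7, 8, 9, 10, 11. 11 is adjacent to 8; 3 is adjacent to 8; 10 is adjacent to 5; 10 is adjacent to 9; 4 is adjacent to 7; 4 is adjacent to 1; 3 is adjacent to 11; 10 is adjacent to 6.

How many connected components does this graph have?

From 0: component {0}.
From 1: component {1, 4, 7}.
From 2: component {2}.
From 3: component {3, 8, 11}.
From 5: component {5, 6, 9, 10}.
That's 5 components.

5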